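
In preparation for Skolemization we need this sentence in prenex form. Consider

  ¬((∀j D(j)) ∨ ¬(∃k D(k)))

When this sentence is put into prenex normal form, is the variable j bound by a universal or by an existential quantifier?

existential

Drive negations inward (¬∀x A ≡ ∃x ¬A, ¬∃x A ≡ ∀x ¬A, De Morgan for ∧/∨):
  (∃j ¬D(j)) ∧ (∃k D(k))
All bound variables are already distinct, so no renaming is needed.
Extract every quantifier outward, since the variables are now distinct and don't occur free across branches:
  ∃j ∃k (¬D(j) ∧ D(k))
The quantifier ∀j sits under an odd number of negations, so it flips to ∃j.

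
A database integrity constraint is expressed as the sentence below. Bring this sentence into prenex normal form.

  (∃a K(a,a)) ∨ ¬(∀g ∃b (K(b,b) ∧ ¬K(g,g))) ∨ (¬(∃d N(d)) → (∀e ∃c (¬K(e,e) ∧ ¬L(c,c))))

Rewrite implications/biconditionals: A → B as ¬A ∨ B.
  (∃a K(a,a)) ∨ ¬(∀g ∃b (K(b,b) ∧ ¬K(g,g))) ∨ ¬¬(∃d N(d)) ∨ (∀e ∃c (¬K(e,e) ∧ ¬L(c,c)))
Drive negations inward (¬∀x A ≡ ∃x ¬A, ¬∃x A ≡ ∀x ¬A, De Morgan for ∧/∨):
  (∃a K(a,a)) ∨ (∃g ∀b (¬K(b,b) ∨ K(g,g))) ∨ (∃d N(d)) ∨ (∀e ∃c (¬K(e,e) ∧ ¬L(c,c)))
Extract every quantifier outward, since the variables are now distinct and don't occur free across branches:
  ∃a ∃g ∀b ∃d ∀e ∃c (K(a,a) ∨ ¬K(b,b) ∨ K(g,g) ∨ N(d) ∨ ¬K(e,e) ∧ ¬L(c,c))

∃a ∃g ∀b ∃d ∀e ∃c (K(a,a) ∨ ¬K(b,b) ∨ K(g,g) ∨ N(d) ∨ ¬K(e,e) ∧ ¬L(c,c))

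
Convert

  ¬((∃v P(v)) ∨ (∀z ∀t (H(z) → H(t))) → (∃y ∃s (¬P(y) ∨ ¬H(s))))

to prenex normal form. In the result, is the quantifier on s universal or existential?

First replace A → B with ¬A ∨ B.
  ¬(¬((∃v P(v)) ∨ (∀z ∀t (¬H(z) ∨ H(t)))) ∨ (∃y ∃s (¬P(y) ∨ ¬H(s))))
Drive negations inward (¬∀x A ≡ ∃x ¬A, ¬∃x A ≡ ∀x ¬A, De Morgan for ∧/∨):
  ((∃v P(v)) ∨ (∀z ∀t (¬H(z) ∨ H(t)))) ∧ (∀y ∀s (P(y) ∧ H(s)))
Extract every quantifier outward, since the variables are now distinct and don't occur free across branches:
  ∃v ∀z ∀t ∀y ∀s ((P(v) ∨ ¬H(z) ∨ H(t)) ∧ P(y) ∧ H(s))
The quantifier ∃s sits under an odd number of negations (counting the antecedent side of each →), so it flips to ∀s.

universal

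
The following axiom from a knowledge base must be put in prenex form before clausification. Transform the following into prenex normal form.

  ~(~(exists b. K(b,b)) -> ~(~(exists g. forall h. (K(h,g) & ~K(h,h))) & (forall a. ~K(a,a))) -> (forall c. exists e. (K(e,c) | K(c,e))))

forall b. exists g. forall h. exists a. exists c. forall e. (~K(b,b) & (K(h,g) & ~K(h,h) | K(a,a)) & ~K(e,c) & ~K(c,e))

Rewrite implications/biconditionals: A → B as ¬A ∨ B.
  ~(~~(exists b. K(b,b)) | ~~(~(exists g. forall h. (K(h,g) & ~K(h,h))) & (forall a. ~K(a,a))) | (forall c. exists e. (K(e,c) | K(c,e))))
Push ¬ through the quantifiers and connectives to reach negation normal form:
  (forall b. ~K(b,b)) & ((exists g. forall h. (K(h,g) & ~K(h,h))) | (exists a. K(a,a))) & (exists c. forall e. (~K(e,c) & ~K(c,e)))
Pull the quantifiers to the front (each side's bound variable is not free in the other side):
  forall b. exists g. forall h. exists a. exists c. forall e. (~K(b,b) & (K(h,g) & ~K(h,h) | K(a,a)) & ~K(e,c) & ~K(c,e))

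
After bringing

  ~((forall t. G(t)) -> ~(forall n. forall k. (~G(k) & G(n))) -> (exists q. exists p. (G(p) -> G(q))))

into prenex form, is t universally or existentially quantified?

universal

Rewrite implications/biconditionals: A → B as ¬A ∨ B.
  ~(~(forall t. G(t)) | ~~(forall n. forall k. (~G(k) & G(n))) | (exists q. exists p. (~G(p) | G(q))))
Drive negations inward (¬∀x A ≡ ∃x ¬A, ¬∃x A ≡ ∀x ¬A, De Morgan for ∧/∨):
  (forall t. G(t)) & (exists n. exists k. (G(k) | ~G(n))) & (forall q. forall p. (G(p) & ~G(q)))
All bound variables are already distinct, so no renaming is needed.
Finally move all quantifiers to the prefix:
  forall t. exists n. exists k. forall q. forall p. (G(t) & (G(k) | ~G(n)) & G(p) & ~G(q))
The quantifier forall t sits under an even number of negations (counting the antecedent side of each →), so it remains universal.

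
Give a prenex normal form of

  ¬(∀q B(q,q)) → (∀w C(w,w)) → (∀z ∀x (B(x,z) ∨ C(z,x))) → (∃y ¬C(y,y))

Rewrite implications/biconditionals: A → B as ¬A ∨ B.
  ¬¬(∀q B(q,q)) ∨ ¬(∀w C(w,w)) ∨ ¬(∀z ∀x (B(x,z) ∨ C(z,x))) ∨ (∃y ¬C(y,y))
Drive negations inward (¬∀x A ≡ ∃x ¬A, ¬∃x A ≡ ∀x ¬A, De Morgan for ∧/∨):
  (∀q B(q,q)) ∨ (∃w ¬C(w,w)) ∨ (∃z ∃x (¬B(x,z) ∧ ¬C(z,x))) ∨ (∃y ¬C(y,y))
All bound variables are already distinct, so no renaming is needed.
Finally move all quantifiers to the prefix:
  ∀q ∃w ∃z ∃x ∃y (B(q,q) ∨ ¬C(w,w) ∨ ¬B(x,z) ∧ ¬C(z,x) ∨ ¬C(y,y))

∀q ∃w ∃z ∃x ∃y (B(q,q) ∨ ¬C(w,w) ∨ ¬B(x,z) ∧ ¬C(z,x) ∨ ¬C(y,y))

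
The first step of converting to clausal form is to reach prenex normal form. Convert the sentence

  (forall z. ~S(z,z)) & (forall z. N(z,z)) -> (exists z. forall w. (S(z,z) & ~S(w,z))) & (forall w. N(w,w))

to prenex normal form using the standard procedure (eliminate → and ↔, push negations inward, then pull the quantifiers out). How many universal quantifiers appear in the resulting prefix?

2

Rewrite implications/biconditionals: A → B as ¬A ∨ B.
  ~((forall z. ~S(z,z)) & (forall z. N(z,z))) | (exists z. forall w. (S(z,z) & ~S(w,z))) & (forall w. N(w,w))
Move each ¬ inward, flipping quantifiers it crosses:
  (exists z. S(z,z)) | (exists z. ~N(z,z)) | (exists z. forall w. (S(z,z) & ~S(w,z))) & (forall w. N(w,w))
Standardize variables apart so no two quantifiers bind the same name: z↦u1, z↦x1, w↦z1.
  (exists z. S(z,z)) | (exists u1. ~N(u1,u1)) | (exists x1. forall w. (S(x1,x1) & ~S(w,x1))) & (forall z1. N(z1,z1))
Extract every quantifier outward, since the variables are now distinct and don't occur free across branches:
  exists z. exists u1. exists x1. forall w. forall z1. (S(z,z) | ~N(u1,u1) | S(x1,x1) & ~S(w,x1) & N(z1,z1))
The prefix is exists z exists u1 exists x1 forall w forall z1: 2 universal, 3 existential.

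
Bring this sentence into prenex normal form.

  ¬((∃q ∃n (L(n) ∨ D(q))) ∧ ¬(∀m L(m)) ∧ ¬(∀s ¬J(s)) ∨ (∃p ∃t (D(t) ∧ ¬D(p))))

Move each ¬ inward, flipping quantifiers it crosses:
  ((∀q ∀n (¬L(n) ∧ ¬D(q))) ∨ (∀m L(m)) ∨ (∀s ¬J(s))) ∧ (∀p ∀t (¬D(t) ∨ D(p)))
All bound variables are already distinct, so no renaming is needed.
Finally move all quantifiers to the prefix:
  ∀q ∀n ∀m ∀s ∀p ∀t ((¬L(n) ∧ ¬D(q) ∨ L(m) ∨ ¬J(s)) ∧ (¬D(t) ∨ D(p)))

∀q ∀n ∀m ∀s ∀p ∀t ((¬L(n) ∧ ¬D(q) ∨ L(m) ∨ ¬J(s)) ∧ (¬D(t) ∨ D(p)))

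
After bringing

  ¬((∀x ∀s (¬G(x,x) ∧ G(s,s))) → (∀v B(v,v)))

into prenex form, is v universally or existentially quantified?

Eliminate → and ↔ using ¬ and ∨.
  ¬(¬(∀x ∀s (¬G(x,x) ∧ G(s,s))) ∨ (∀v B(v,v)))
Push ¬ through the quantifiers and connectives to reach negation normal form:
  (∀x ∀s (¬G(x,x) ∧ G(s,s))) ∧ (∃v ¬B(v,v))
All bound variables are already distinct, so no renaming is needed.
Extract every quantifier outward, since the variables are now distinct and don't occur free across branches:
  ∀x ∀s ∃v (¬G(x,x) ∧ G(s,s) ∧ ¬B(v,v))
The quantifier ∀v sits under an odd number of negations (counting the antecedent side of each →), so it flips to ∃v.

existential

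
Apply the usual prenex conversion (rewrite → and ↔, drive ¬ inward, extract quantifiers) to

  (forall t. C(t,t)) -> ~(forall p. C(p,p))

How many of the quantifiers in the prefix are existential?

2

Rewrite implications/biconditionals: A → B as ¬A ∨ B.
  ~(forall t. C(t,t)) | ~(forall p. C(p,p))
Move each ¬ inward, flipping quantifiers it crosses:
  (exists t. ~C(t,t)) | (exists p. ~C(p,p))
All bound variables are already distinct, so no renaming is needed.
Pull the quantifiers to the front (each side's bound variable is not free in the other side):
  exists t. exists p. (~C(t,t) | ~C(p,p))
The prefix is exists t exists p: 0 universal, 2 existential.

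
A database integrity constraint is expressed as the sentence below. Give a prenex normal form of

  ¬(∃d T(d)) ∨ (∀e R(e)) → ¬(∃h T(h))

∃d ∃e ∀h (T(d) ∧ ¬R(e) ∨ ¬T(h))

First replace A → B with ¬A ∨ B.
  ¬(¬(∃d T(d)) ∨ (∀e R(e))) ∨ ¬(∃h T(h))
Move each ¬ inward, flipping quantifiers it crosses:
  (∃d T(d)) ∧ (∃e ¬R(e)) ∨ (∀h ¬T(h))
Pull the quantifiers to the front (each side's bound variable is not free in the other side):
  ∃d ∃e ∀h (T(d) ∧ ¬R(e) ∨ ¬T(h))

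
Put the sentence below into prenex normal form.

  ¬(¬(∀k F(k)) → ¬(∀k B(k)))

Eliminate → and ↔ using ¬ and ∨.
  ¬(¬¬(∀k F(k)) ∨ ¬(∀k B(k)))
Move each ¬ inward, flipping quantifiers it crosses:
  (∃k ¬F(k)) ∧ (∀k B(k))
Give each quantifier a distinct variable: k↦c.
  (∃k ¬F(k)) ∧ (∀c B(c))
Finally move all quantifiers to the prefix:
  ∃k ∀c (¬F(k) ∧ B(c))

∃k ∀c (¬F(k) ∧ B(c))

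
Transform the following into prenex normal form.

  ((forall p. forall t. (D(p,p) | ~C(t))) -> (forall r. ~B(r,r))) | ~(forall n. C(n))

Eliminate → and ↔ using ¬ and ∨.
  ~(forall p. forall t. (D(p,p) | ~C(t))) | (forall r. ~B(r,r)) | ~(forall n. C(n))
Move each ¬ inward, flipping quantifiers it crosses:
  (exists p. exists t. (~D(p,p) & C(t))) | (forall r. ~B(r,r)) | (exists n. ~C(n))
All bound variables are already distinct, so no renaming is needed.
Pull the quantifiers to the front (each side's bound variable is not free in the other side):
  exists p. exists t. forall r. exists n. (~D(p,p) & C(t) | ~B(r,r) | ~C(n))

exists p. exists t. forall r. exists n. (~D(p,p) & C(t) | ~B(r,r) | ~C(n))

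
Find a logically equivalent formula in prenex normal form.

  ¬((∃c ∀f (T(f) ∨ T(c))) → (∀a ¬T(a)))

∃c ∀f ∃a ((T(f) ∨ T(c)) ∧ T(a))

First replace A → B with ¬A ∨ B.
  ¬(¬(∃c ∀f (T(f) ∨ T(c))) ∨ (∀a ¬T(a)))
Drive negations inward (¬∀x A ≡ ∃x ¬A, ¬∃x A ≡ ∀x ¬A, De Morgan for ∧/∨):
  (∃c ∀f (T(f) ∨ T(c))) ∧ (∃a T(a))
All bound variables are already distinct, so no renaming is needed.
Extract every quantifier outward, since the variables are now distinct and don't occur free across branches:
  ∃c ∀f ∃a ((T(f) ∨ T(c)) ∧ T(a))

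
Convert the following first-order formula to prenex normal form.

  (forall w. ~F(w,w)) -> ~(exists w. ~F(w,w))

First replace A → B with ¬A ∨ B.
  ~(forall w. ~F(w,w)) | ~(exists w. ~F(w,w))
Drive negations inward (¬∀x A ≡ ∃x ¬A, ¬∃x A ≡ ∀x ¬A, De Morgan for ∧/∨):
  (exists w. F(w,w)) | (forall w. F(w,w))
Give each quantifier a distinct variable: w↦v.
  (exists w. F(w,w)) | (forall v. F(v,v))
Extract every quantifier outward, since the variables are now distinct and don't occur free across branches:
  exists w. forall v. (F(w,w) | F(v,v))

exists w. forall v. (F(w,w) | F(v,v))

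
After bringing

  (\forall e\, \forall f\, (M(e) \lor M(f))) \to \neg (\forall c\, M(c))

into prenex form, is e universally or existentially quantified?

Eliminate → and ↔ using ¬ and ∨.
  \neg (\forall e\, \forall f\, (M(e) \lor M(f))) \lor \neg (\forall c\, M(c))
Push ¬ through the quantifiers and connectives to reach negation normal form:
  (\exists e\, \exists f\, (\neg M(e) \land \neg M(f))) \lor (\exists c\, \neg M(c))
All bound variables are already distinct, so no renaming is needed.
Finally move all quantifiers to the prefix:
  \exists e\, \exists f\, \exists c\, (\neg M(e) \land \neg M(f) \lor \neg M(c))
The quantifier \forall e sits under an odd number of negations (counting the antecedent side of each →), so it flips to \exists e.

existential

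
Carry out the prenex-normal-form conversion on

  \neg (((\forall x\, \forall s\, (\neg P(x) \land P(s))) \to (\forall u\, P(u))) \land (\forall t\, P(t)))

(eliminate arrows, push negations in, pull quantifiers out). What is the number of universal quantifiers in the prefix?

2

Rewrite implications/biconditionals: A → B as ¬A ∨ B.
  \neg ((\neg (\forall x\, \forall s\, (\neg P(x) \land P(s))) \lor (\forall u\, P(u))) \land (\forall t\, P(t)))
Drive negations inward (¬∀x A ≡ ∃x ¬A, ¬∃x A ≡ ∀x ¬A, De Morgan for ∧/∨):
  (\forall x\, \forall s\, (\neg P(x) \land P(s))) \land (\exists u\, \neg P(u)) \lor (\exists t\, \neg P(t))
Pull the quantifiers to the front (each side's bound variable is not free in the other side):
  \forall x\, \forall s\, \exists u\, \exists t\, (\neg P(x) \land P(s) \land \neg P(u) \lor \neg P(t))
The prefix is \forall x \forall s \exists u \exists t: 2 universal, 2 existential.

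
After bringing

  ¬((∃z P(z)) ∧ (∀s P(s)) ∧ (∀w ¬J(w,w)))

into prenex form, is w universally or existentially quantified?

existential

Move each ¬ inward, flipping quantifiers it crosses:
  (∀z ¬P(z)) ∨ (∃s ¬P(s)) ∨ (∃w J(w,w))
Finally move all quantifiers to the prefix:
  ∀z ∃s ∃w (¬P(z) ∨ ¬P(s) ∨ J(w,w))
The quantifier ∀w sits under an odd number of negations, so it flips to ∃w.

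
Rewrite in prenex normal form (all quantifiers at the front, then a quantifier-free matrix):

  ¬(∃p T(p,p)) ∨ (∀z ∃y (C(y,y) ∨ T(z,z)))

Move each ¬ inward, flipping quantifiers it crosses:
  (∀p ¬T(p,p)) ∨ (∀z ∃y (C(y,y) ∨ T(z,z)))
Extract every quantifier outward, since the variables are now distinct and don't occur free across branches:
  ∀p ∀z ∃y (¬T(p,p) ∨ C(y,y) ∨ T(z,z))

∀p ∀z ∃y (¬T(p,p) ∨ C(y,y) ∨ T(z,z))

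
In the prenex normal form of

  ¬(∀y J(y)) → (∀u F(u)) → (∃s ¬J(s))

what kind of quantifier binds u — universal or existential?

Rewrite implications/biconditionals: A → B as ¬A ∨ B.
  ¬¬(∀y J(y)) ∨ ¬(∀u F(u)) ∨ (∃s ¬J(s))
Drive negations inward (¬∀x A ≡ ∃x ¬A, ¬∃x A ≡ ∀x ¬A, De Morgan for ∧/∨):
  (∀y J(y)) ∨ (∃u ¬F(u)) ∨ (∃s ¬J(s))
Pull the quantifiers to the front (each side's bound variable is not free in the other side):
  ∀y ∃u ∃s (J(y) ∨ ¬F(u) ∨ ¬J(s))
The quantifier ∀u sits under an odd number of negations (counting the antecedent side of each →), so it flips to ∃u.

existential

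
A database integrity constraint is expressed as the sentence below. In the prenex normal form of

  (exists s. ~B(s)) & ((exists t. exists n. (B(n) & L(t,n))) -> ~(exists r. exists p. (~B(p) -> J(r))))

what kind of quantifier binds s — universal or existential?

First replace A → B with ¬A ∨ B.
  (exists s. ~B(s)) & (~(exists t. exists n. (B(n) & L(t,n))) | ~(exists r. exists p. (~~B(p) | J(r))))
Move each ¬ inward, flipping quantifiers it crosses:
  (exists s. ~B(s)) & ((forall t. forall n. (~B(n) | ~L(t,n))) | (forall r. forall p. (~B(p) & ~J(r))))
All bound variables are already distinct, so no renaming is needed.
Pull the quantifiers to the front (each side's bound variable is not free in the other side):
  exists s. forall t. forall n. forall r. forall p. (~B(s) & (~B(n) | ~L(t,n) | ~B(p) & ~J(r)))
The quantifier exists s sits under an even number of negations (counting the antecedent side of each →), so it remains existential.

existential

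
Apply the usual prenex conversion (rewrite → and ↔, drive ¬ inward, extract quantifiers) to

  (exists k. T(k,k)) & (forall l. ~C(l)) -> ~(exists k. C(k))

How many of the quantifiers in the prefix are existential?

1

First replace A → B with ¬A ∨ B.
  ~((exists k. T(k,k)) & (forall l. ~C(l))) | ~(exists k. C(k))
Push ¬ through the quantifiers and connectives to reach negation normal form:
  (forall k. ~T(k,k)) | (exists l. C(l)) | (forall k. ~C(k))
Rename bound variables to avoid capture: k↦x1.
  (forall k. ~T(k,k)) | (exists l. C(l)) | (forall x1. ~C(x1))
Finally move all quantifiers to the prefix:
  forall k. exists l. forall x1. (~T(k,k) | C(l) | ~C(x1))
The prefix is forall k exists l forall x1: 2 universal, 1 existential.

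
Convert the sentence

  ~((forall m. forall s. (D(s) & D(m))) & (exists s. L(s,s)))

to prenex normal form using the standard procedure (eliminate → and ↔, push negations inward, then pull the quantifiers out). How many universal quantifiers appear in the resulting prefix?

Drive negations inward (¬∀x A ≡ ∃x ¬A, ¬∃x A ≡ ∀x ¬A, De Morgan for ∧/∨):
  (exists m. exists s. (~D(s) | ~D(m))) | (forall s. ~L(s,s))
Rename bound variables to avoid capture: s↦x1.
  (exists m. exists s. (~D(s) | ~D(m))) | (forall x1. ~L(x1,x1))
Pull the quantifiers to the front (each side's bound variable is not free in the other side):
  exists m. exists s. forall x1. (~D(s) | ~D(m) | ~L(x1,x1))
The prefix is exists m exists s forall x1: 1 universal, 2 existential.

1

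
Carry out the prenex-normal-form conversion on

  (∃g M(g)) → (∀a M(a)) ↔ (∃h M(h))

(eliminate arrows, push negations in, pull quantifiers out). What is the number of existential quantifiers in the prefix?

3

First replace A → B with ¬A ∨ B; A ↔ B as (¬A ∨ B) ∧ (¬B ∨ A).
  (¬(¬(∃g M(g)) ∨ (∀a M(a))) ∨ (∃h M(h))) ∧ (¬(∃h M(h)) ∨ ¬(∃g M(g)) ∨ (∀a M(a)))
Drive negations inward (¬∀x A ≡ ∃x ¬A, ¬∃x A ≡ ∀x ¬A, De Morgan for ∧/∨):
  ((∃g M(g)) ∧ (∃a ¬M(a)) ∨ (∃h M(h))) ∧ ((∀h ¬M(h)) ∨ (∀g ¬M(g)) ∨ (∀a M(a)))
Standardize variables apart so no two quantifiers bind the same name: h↦p, g↦t, a↦y.
  ((∃g M(g)) ∧ (∃a ¬M(a)) ∨ (∃h M(h))) ∧ ((∀p ¬M(p)) ∨ (∀t ¬M(t)) ∨ (∀y M(y)))
Pull the quantifiers to the front (each side's bound variable is not free in the other side):
  ∃g ∃a ∃h ∀p ∀t ∀y ((M(g) ∧ ¬M(a) ∨ M(h)) ∧ (¬M(p) ∨ ¬M(t) ∨ M(y)))
The prefix is ∃g ∃a ∃h ∀p ∀t ∀y: 3 universal, 3 existential.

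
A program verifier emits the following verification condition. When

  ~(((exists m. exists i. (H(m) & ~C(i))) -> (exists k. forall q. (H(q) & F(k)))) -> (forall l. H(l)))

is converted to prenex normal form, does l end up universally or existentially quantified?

existential

First replace A → B with ¬A ∨ B.
  ~(~(~(exists m. exists i. (H(m) & ~C(i))) | (exists k. forall q. (H(q) & F(k)))) | (forall l. H(l)))
Move each ¬ inward, flipping quantifiers it crosses:
  ((forall m. forall i. (~H(m) | C(i))) | (exists k. forall q. (H(q) & F(k)))) & (exists l. ~H(l))
All bound variables are already distinct, so no renaming is needed.
Finally move all quantifiers to the prefix:
  forall m. forall i. exists k. forall q. exists l. ((~H(m) | C(i) | H(q) & F(k)) & ~H(l))
The quantifier forall l sits under an odd number of negations (counting the antecedent side of each →), so it flips to exists l.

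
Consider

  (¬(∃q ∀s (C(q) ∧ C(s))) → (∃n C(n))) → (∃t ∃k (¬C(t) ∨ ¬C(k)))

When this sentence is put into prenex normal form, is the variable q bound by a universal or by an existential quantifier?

universal

Rewrite implications/biconditionals: A → B as ¬A ∨ B.
  ¬(¬¬(∃q ∀s (C(q) ∧ C(s))) ∨ (∃n C(n))) ∨ (∃t ∃k (¬C(t) ∨ ¬C(k)))
Drive negations inward (¬∀x A ≡ ∃x ¬A, ¬∃x A ≡ ∀x ¬A, De Morgan for ∧/∨):
  (∀q ∃s (¬C(q) ∨ ¬C(s))) ∧ (∀n ¬C(n)) ∨ (∃t ∃k (¬C(t) ∨ ¬C(k)))
All bound variables are already distinct, so no renaming is needed.
Extract every quantifier outward, since the variables are now distinct and don't occur free across branches:
  ∀q ∃s ∀n ∃t ∃k ((¬C(q) ∨ ¬C(s)) ∧ ¬C(n) ∨ ¬C(t) ∨ ¬C(k))
The quantifier ∃q sits under an odd number of negations (counting the antecedent side of each →), so it flips to ∀q.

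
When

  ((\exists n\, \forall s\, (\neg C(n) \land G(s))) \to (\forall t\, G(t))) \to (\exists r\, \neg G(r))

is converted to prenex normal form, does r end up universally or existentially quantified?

Rewrite implications/biconditionals: A → B as ¬A ∨ B.
  \neg (\neg (\exists n\, \forall s\, (\neg C(n) \land G(s))) \lor (\forall t\, G(t))) \lor (\exists r\, \neg G(r))
Drive negations inward (¬∀x A ≡ ∃x ¬A, ¬∃x A ≡ ∀x ¬A, De Morgan for ∧/∨):
  (\exists n\, \forall s\, (\neg C(n) \land G(s))) \land (\exists t\, \neg G(t)) \lor (\exists r\, \neg G(r))
All bound variables are already distinct, so no renaming is needed.
Finally move all quantifiers to the prefix:
  \exists n\, \forall s\, \exists t\, \exists r\, (\neg C(n) \land G(s) \land \neg G(t) \lor \neg G(r))
The quantifier \exists r sits under an even number of negations (counting the antecedent side of each →), so it remains existential.

existential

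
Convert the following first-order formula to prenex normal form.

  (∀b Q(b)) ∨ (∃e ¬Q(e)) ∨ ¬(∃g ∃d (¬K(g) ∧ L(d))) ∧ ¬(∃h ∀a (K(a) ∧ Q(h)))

∀b ∃e ∀g ∀d ∀h ∃a (Q(b) ∨ ¬Q(e) ∨ (K(g) ∨ ¬L(d)) ∧ (¬K(a) ∨ ¬Q(h)))

Move each ¬ inward, flipping quantifiers it crosses:
  (∀b Q(b)) ∨ (∃e ¬Q(e)) ∨ (∀g ∀d (K(g) ∨ ¬L(d))) ∧ (∀h ∃a (¬K(a) ∨ ¬Q(h)))
All bound variables are already distinct, so no renaming is needed.
Pull the quantifiers to the front (each side's bound variable is not free in the other side):
  ∀b ∃e ∀g ∀d ∀h ∃a (Q(b) ∨ ¬Q(e) ∨ (K(g) ∨ ¬L(d)) ∧ (¬K(a) ∨ ¬Q(h)))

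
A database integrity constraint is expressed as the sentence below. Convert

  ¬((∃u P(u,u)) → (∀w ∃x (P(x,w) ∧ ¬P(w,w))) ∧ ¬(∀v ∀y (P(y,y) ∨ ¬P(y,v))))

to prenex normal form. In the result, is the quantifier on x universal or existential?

universal

Rewrite implications/biconditionals: A → B as ¬A ∨ B.
  ¬(¬(∃u P(u,u)) ∨ (∀w ∃x (P(x,w) ∧ ¬P(w,w))) ∧ ¬(∀v ∀y (P(y,y) ∨ ¬P(y,v))))
Move each ¬ inward, flipping quantifiers it crosses:
  (∃u P(u,u)) ∧ ((∃w ∀x (¬P(x,w) ∨ P(w,w))) ∨ (∀v ∀y (P(y,y) ∨ ¬P(y,v))))
All bound variables are already distinct, so no renaming is needed.
Extract every quantifier outward, since the variables are now distinct and don't occur free across branches:
  ∃u ∃w ∀x ∀v ∀y (P(u,u) ∧ (¬P(x,w) ∨ P(w,w) ∨ P(y,y) ∨ ¬P(y,v)))
The quantifier ∃x sits under an odd number of negations (counting the antecedent side of each →), so it flips to ∀x.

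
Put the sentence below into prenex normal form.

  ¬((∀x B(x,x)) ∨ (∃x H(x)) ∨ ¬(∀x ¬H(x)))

∃x ∀w1 ∀y (¬B(x,x) ∧ ¬H(w1) ∧ ¬H(y))

Push ¬ through the quantifiers and connectives to reach negation normal form:
  (∃x ¬B(x,x)) ∧ (∀x ¬H(x)) ∧ (∀x ¬H(x))
Rename bound variables to avoid capture: x↦w1, x↦y.
  (∃x ¬B(x,x)) ∧ (∀w1 ¬H(w1)) ∧ (∀y ¬H(y))
Finally move all quantifiers to the prefix:
  ∃x ∀w1 ∀y (¬B(x,x) ∧ ¬H(w1) ∧ ¬H(y))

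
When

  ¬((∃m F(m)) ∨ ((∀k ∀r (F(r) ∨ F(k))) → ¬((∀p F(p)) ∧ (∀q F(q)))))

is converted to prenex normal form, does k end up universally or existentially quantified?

universal

Rewrite implications/biconditionals: A → B as ¬A ∨ B.
  ¬((∃m F(m)) ∨ ¬(∀k ∀r (F(r) ∨ F(k))) ∨ ¬((∀p F(p)) ∧ (∀q F(q))))
Push ¬ through the quantifiers and connectives to reach negation normal form:
  (∀m ¬F(m)) ∧ (∀k ∀r (F(r) ∨ F(k))) ∧ (∀p F(p)) ∧ (∀q F(q))
Pull the quantifiers to the front (each side's bound variable is not free in the other side):
  ∀m ∀k ∀r ∀p ∀q (¬F(m) ∧ (F(r) ∨ F(k)) ∧ F(p) ∧ F(q))
The quantifier ∀k sits under an even number of negations (counting the antecedent side of each →), so it remains universal.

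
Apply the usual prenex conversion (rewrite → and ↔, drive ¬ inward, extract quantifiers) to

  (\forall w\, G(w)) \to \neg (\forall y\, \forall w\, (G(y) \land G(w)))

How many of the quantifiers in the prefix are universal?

Eliminate → and ↔ using ¬ and ∨.
  \neg (\forall w\, G(w)) \lor \neg (\forall y\, \forall w\, (G(y) \land G(w)))
Drive negations inward (¬∀x A ≡ ∃x ¬A, ¬∃x A ≡ ∀x ¬A, De Morgan for ∧/∨):
  (\exists w\, \neg G(w)) \lor (\exists y\, \exists w\, (\neg G(y) \lor \neg G(w)))
Give each quantifier a distinct variable: w↦y1.
  (\exists w\, \neg G(w)) \lor (\exists y\, \exists y1\, (\neg G(y) \lor \neg G(y1)))
Extract every quantifier outward, since the variables are now distinct and don't occur free across branches:
  \exists w\, \exists y\, \exists y1\, (\neg G(w) \lor \neg G(y) \lor \neg G(y1))
The prefix is \exists w \exists y \exists y1: 0 universal, 3 existential.

0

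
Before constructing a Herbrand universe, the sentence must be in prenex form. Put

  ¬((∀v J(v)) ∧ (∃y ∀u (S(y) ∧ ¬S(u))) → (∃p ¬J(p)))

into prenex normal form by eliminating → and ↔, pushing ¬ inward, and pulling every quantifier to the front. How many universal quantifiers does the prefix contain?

3

First replace A → B with ¬A ∨ B.
  ¬(¬((∀v J(v)) ∧ (∃y ∀u (S(y) ∧ ¬S(u)))) ∨ (∃p ¬J(p)))
Push ¬ through the quantifiers and connectives to reach negation normal form:
  (∀v J(v)) ∧ (∃y ∀u (S(y) ∧ ¬S(u))) ∧ (∀p J(p))
Extract every quantifier outward, since the variables are now distinct and don't occur free across branches:
  ∀v ∃y ∀u ∀p (J(v) ∧ S(y) ∧ ¬S(u) ∧ J(p))
The prefix is ∀v ∃y ∀u ∀p: 3 universal, 1 existential.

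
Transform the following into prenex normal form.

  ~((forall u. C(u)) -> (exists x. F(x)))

forall u. forall x. (C(u) & ~F(x))

Rewrite implications/biconditionals: A → B as ¬A ∨ B.
  ~(~(forall u. C(u)) | (exists x. F(x)))
Move each ¬ inward, flipping quantifiers it crosses:
  (forall u. C(u)) & (forall x. ~F(x))
Pull the quantifiers to the front (each side's bound variable is not free in the other side):
  forall u. forall x. (C(u) & ~F(x))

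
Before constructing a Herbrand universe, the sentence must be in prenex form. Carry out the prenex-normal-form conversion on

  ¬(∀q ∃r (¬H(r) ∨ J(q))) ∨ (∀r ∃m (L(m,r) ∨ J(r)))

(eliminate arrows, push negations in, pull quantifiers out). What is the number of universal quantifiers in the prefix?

Move each ¬ inward, flipping quantifiers it crosses:
  (∃q ∀r (H(r) ∧ ¬J(q))) ∨ (∀r ∃m (L(m,r) ∨ J(r)))
Give each quantifier a distinct variable: r↦v.
  (∃q ∀r (H(r) ∧ ¬J(q))) ∨ (∀v ∃m (L(m,v) ∨ J(v)))
Pull the quantifiers to the front (each side's bound variable is not free in the other side):
  ∃q ∀r ∀v ∃m (H(r) ∧ ¬J(q) ∨ L(m,v) ∨ J(v))
The prefix is ∃q ∀r ∀v ∃m: 2 universal, 2 existential.

2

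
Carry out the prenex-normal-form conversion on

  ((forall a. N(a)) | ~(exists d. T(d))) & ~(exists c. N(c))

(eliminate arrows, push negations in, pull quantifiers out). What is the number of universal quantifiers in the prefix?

3

Move each ¬ inward, flipping quantifiers it crosses:
  ((forall a. N(a)) | (forall d. ~T(d))) & (forall c. ~N(c))
All bound variables are already distinct, so no renaming is needed.
Extract every quantifier outward, since the variables are now distinct and don't occur free across branches:
  forall a. forall d. forall c. ((N(a) | ~T(d)) & ~N(c))
The prefix is forall a forall d forall c: 3 universal, 0 existential.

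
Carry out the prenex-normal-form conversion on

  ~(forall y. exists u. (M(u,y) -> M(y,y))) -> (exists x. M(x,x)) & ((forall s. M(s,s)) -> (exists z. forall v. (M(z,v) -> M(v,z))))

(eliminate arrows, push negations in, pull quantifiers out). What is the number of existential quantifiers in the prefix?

4

First replace A → B with ¬A ∨ B.
  ~~(forall y. exists u. (~M(u,y) | M(y,y))) | (exists x. M(x,x)) & (~(forall s. M(s,s)) | (exists z. forall v. (~M(z,v) | M(v,z))))
Drive negations inward (¬∀x A ≡ ∃x ¬A, ¬∃x A ≡ ∀x ¬A, De Morgan for ∧/∨):
  (forall y. exists u. (~M(u,y) | M(y,y))) | (exists x. M(x,x)) & ((exists s. ~M(s,s)) | (exists z. forall v. (~M(z,v) | M(v,z))))
Pull the quantifiers to the front (each side's bound variable is not free in the other side):
  forall y. exists u. exists x. exists s. exists z. forall v. (~M(u,y) | M(y,y) | M(x,x) & (~M(s,s) | ~M(z,v) | M(v,z)))
The prefix is forall y exists u exists x exists s exists z forall v: 2 universal, 4 existential.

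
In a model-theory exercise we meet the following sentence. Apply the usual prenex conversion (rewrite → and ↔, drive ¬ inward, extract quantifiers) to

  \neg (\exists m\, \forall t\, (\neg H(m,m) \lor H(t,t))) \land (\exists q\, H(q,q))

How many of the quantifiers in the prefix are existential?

Move each ¬ inward, flipping quantifiers it crosses:
  (\forall m\, \exists t\, (H(m,m) \land \neg H(t,t))) \land (\exists q\, H(q,q))
All bound variables are already distinct, so no renaming is needed.
Extract every quantifier outward, since the variables are now distinct and don't occur free across branches:
  \forall m\, \exists t\, \exists q\, (H(m,m) \land \neg H(t,t) \land H(q,q))
The prefix is \forall m \exists t \exists q: 1 universal, 2 existential.

2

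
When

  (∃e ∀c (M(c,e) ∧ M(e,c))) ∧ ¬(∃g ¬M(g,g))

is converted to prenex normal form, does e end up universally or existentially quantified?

Drive negations inward (¬∀x A ≡ ∃x ¬A, ¬∃x A ≡ ∀x ¬A, De Morgan for ∧/∨):
  (∃e ∀c (M(c,e) ∧ M(e,c))) ∧ (∀g M(g,g))
All bound variables are already distinct, so no renaming is needed.
Extract every quantifier outward, since the variables are now distinct and don't occur free across branches:
  ∃e ∀c ∀g (M(c,e) ∧ M(e,c) ∧ M(g,g))
The quantifier ∃e sits under an even number of negations, so it remains existential.

existential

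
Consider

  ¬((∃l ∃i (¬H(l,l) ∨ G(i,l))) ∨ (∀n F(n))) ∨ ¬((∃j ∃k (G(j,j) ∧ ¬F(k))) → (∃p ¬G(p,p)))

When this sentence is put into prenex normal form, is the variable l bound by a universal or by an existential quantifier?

Rewrite implications/biconditionals: A → B as ¬A ∨ B.
  ¬((∃l ∃i (¬H(l,l) ∨ G(i,l))) ∨ (∀n F(n))) ∨ ¬(¬(∃j ∃k (G(j,j) ∧ ¬F(k))) ∨ (∃p ¬G(p,p)))
Drive negations inward (¬∀x A ≡ ∃x ¬A, ¬∃x A ≡ ∀x ¬A, De Morgan for ∧/∨):
  (∀l ∀i (H(l,l) ∧ ¬G(i,l))) ∧ (∃n ¬F(n)) ∨ (∃j ∃k (G(j,j) ∧ ¬F(k))) ∧ (∀p G(p,p))
All bound variables are already distinct, so no renaming is needed.
Finally move all quantifiers to the prefix:
  ∀l ∀i ∃n ∃j ∃k ∀p (H(l,l) ∧ ¬G(i,l) ∧ ¬F(n) ∨ G(j,j) ∧ ¬F(k) ∧ G(p,p))
The quantifier ∃l sits under an odd number of negations (counting the antecedent side of each →), so it flips to ∀l.

universal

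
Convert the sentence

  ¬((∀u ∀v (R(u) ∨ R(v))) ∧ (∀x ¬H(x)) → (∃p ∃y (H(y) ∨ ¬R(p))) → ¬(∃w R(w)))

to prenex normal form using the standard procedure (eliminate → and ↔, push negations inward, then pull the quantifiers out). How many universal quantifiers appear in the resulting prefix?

First replace A → B with ¬A ∨ B.
  ¬(¬((∀u ∀v (R(u) ∨ R(v))) ∧ (∀x ¬H(x))) ∨ ¬(∃p ∃y (H(y) ∨ ¬R(p))) ∨ ¬(∃w R(w)))
Drive negations inward (¬∀x A ≡ ∃x ¬A, ¬∃x A ≡ ∀x ¬A, De Morgan for ∧/∨):
  (∀u ∀v (R(u) ∨ R(v))) ∧ (∀x ¬H(x)) ∧ (∃p ∃y (H(y) ∨ ¬R(p))) ∧ (∃w R(w))
All bound variables are already distinct, so no renaming is needed.
Pull the quantifiers to the front (each side's bound variable is not free in the other side):
  ∀u ∀v ∀x ∃p ∃y ∃w ((R(u) ∨ R(v)) ∧ ¬H(x) ∧ (H(y) ∨ ¬R(p)) ∧ R(w))
The prefix is ∀u ∀v ∀x ∃p ∃y ∃w: 3 universal, 3 existential.

3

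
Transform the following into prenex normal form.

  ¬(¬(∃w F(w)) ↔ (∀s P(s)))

∀w ∃s ∀v1 ∃y (¬F(w) ∧ ¬P(s) ∨ P(v1) ∧ F(y))

Rewrite implications/biconditionals: A → B as ¬A ∨ B; A ↔ B as (¬A ∨ B) ∧ (¬B ∨ A).
  ¬((¬¬(∃w F(w)) ∨ (∀s P(s))) ∧ (¬(∀s P(s)) ∨ ¬(∃w F(w))))
Push ¬ through the quantifiers and connectives to reach negation normal form:
  (∀w ¬F(w)) ∧ (∃s ¬P(s)) ∨ (∀s P(s)) ∧ (∃w F(w))
Give each quantifier a distinct variable: s↦v1, w↦y.
  (∀w ¬F(w)) ∧ (∃s ¬P(s)) ∨ (∀v1 P(v1)) ∧ (∃y F(y))
Pull the quantifiers to the front (each side's bound variable is not free in the other side):
  ∀w ∃s ∀v1 ∃y (¬F(w) ∧ ¬P(s) ∨ P(v1) ∧ F(y))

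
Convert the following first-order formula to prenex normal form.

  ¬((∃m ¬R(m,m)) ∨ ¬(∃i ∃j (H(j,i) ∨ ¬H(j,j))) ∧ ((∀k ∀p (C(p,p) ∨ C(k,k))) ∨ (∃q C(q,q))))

Drive negations inward (¬∀x A ≡ ∃x ¬A, ¬∃x A ≡ ∀x ¬A, De Morgan for ∧/∨):
  (∀m R(m,m)) ∧ ((∃i ∃j (H(j,i) ∨ ¬H(j,j))) ∨ (∃k ∃p (¬C(p,p) ∧ ¬C(k,k))) ∧ (∀q ¬C(q,q)))
Extract every quantifier outward, since the variables are now distinct and don't occur free across branches:
  ∀m ∃i ∃j ∃k ∃p ∀q (R(m,m) ∧ (H(j,i) ∨ ¬H(j,j) ∨ ¬C(p,p) ∧ ¬C(k,k) ∧ ¬C(q,q)))

∀m ∃i ∃j ∃k ∃p ∀q (R(m,m) ∧ (H(j,i) ∨ ¬H(j,j) ∨ ¬C(p,p) ∧ ¬C(k,k) ∧ ¬C(q,q)))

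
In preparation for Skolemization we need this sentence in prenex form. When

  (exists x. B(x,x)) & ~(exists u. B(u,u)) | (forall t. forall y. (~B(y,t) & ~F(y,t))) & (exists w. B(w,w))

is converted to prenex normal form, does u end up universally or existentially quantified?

universal

Drive negations inward (¬∀x A ≡ ∃x ¬A, ¬∃x A ≡ ∀x ¬A, De Morgan for ∧/∨):
  (exists x. B(x,x)) & (forall u. ~B(u,u)) | (forall t. forall y. (~B(y,t) & ~F(y,t))) & (exists w. B(w,w))
All bound variables are already distinct, so no renaming is needed.
Finally move all quantifiers to the prefix:
  exists x. forall u. forall t. forall y. exists w. (B(x,x) & ~B(u,u) | ~B(y,t) & ~F(y,t) & B(w,w))
The quantifier exists u sits under an odd number of negations, so it flips to forall u.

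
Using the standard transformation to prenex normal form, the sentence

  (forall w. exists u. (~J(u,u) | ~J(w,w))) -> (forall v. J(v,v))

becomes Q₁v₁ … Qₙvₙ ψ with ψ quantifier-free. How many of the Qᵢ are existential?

Rewrite implications/biconditionals: A → B as ¬A ∨ B.
  ~(forall w. exists u. (~J(u,u) | ~J(w,w))) | (forall v. J(v,v))
Push ¬ through the quantifiers and connectives to reach negation normal form:
  (exists w. forall u. (J(u,u) & J(w,w))) | (forall v. J(v,v))
Finally move all quantifiers to the prefix:
  exists w. forall u. forall v. (J(u,u) & J(w,w) | J(v,v))
The prefix is exists w forall u forall v: 2 universal, 1 existential.

1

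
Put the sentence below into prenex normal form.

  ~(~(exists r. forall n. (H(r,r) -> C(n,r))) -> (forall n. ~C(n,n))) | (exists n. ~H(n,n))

forall r. exists n. exists a. exists v. (H(r,r) & ~C(n,r) & C(a,a) | ~H(v,v))

Rewrite implications/biconditionals: A → B as ¬A ∨ B.
  ~(~~(exists r. forall n. (~H(r,r) | C(n,r))) | (forall n. ~C(n,n))) | (exists n. ~H(n,n))
Move each ¬ inward, flipping quantifiers it crosses:
  (forall r. exists n. (H(r,r) & ~C(n,r))) & (exists n. C(n,n)) | (exists n. ~H(n,n))
Standardize variables apart so no two quantifiers bind the same name: n↦a, n↦v.
  (forall r. exists n. (H(r,r) & ~C(n,r))) & (exists a. C(a,a)) | (exists v. ~H(v,v))
Extract every quantifier outward, since the variables are now distinct and don't occur free across branches:
  forall r. exists n. exists a. exists v. (H(r,r) & ~C(n,r) & C(a,a) | ~H(v,v))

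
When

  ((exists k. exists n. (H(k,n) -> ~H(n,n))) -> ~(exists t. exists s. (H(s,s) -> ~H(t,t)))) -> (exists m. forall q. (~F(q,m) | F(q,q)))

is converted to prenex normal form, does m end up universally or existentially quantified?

existential

Eliminate → and ↔ using ¬ and ∨.
  ~(~(exists k. exists n. (~H(k,n) | ~H(n,n))) | ~(exists t. exists s. (~H(s,s) | ~H(t,t)))) | (exists m. forall q. (~F(q,m) | F(q,q)))
Push ¬ through the quantifiers and connectives to reach negation normal form:
  (exists k. exists n. (~H(k,n) | ~H(n,n))) & (exists t. exists s. (~H(s,s) | ~H(t,t))) | (exists m. forall q. (~F(q,m) | F(q,q)))
Extract every quantifier outward, since the variables are now distinct and don't occur free across branches:
  exists k. exists n. exists t. exists s. exists m. forall q. ((~H(k,n) | ~H(n,n)) & (~H(s,s) | ~H(t,t)) | ~F(q,m) | F(q,q))
The quantifier exists m sits under an even number of negations (counting the antecedent side of each →), so it remains existential.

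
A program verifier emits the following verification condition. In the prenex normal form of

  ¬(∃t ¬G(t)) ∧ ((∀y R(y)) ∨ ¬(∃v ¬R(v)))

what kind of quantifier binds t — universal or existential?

Drive negations inward (¬∀x A ≡ ∃x ¬A, ¬∃x A ≡ ∀x ¬A, De Morgan for ∧/∨):
  (∀t G(t)) ∧ ((∀y R(y)) ∨ (∀v R(v)))
Extract every quantifier outward, since the variables are now distinct and don't occur free across branches:
  ∀t ∀y ∀v (G(t) ∧ (R(y) ∨ R(v)))
The quantifier ∃t sits under an odd number of negations, so it flips to ∀t.

universal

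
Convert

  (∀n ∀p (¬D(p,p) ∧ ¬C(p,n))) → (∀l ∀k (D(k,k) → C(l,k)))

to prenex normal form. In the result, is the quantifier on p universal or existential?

existential

Eliminate → and ↔ using ¬ and ∨.
  ¬(∀n ∀p (¬D(p,p) ∧ ¬C(p,n))) ∨ (∀l ∀k (¬D(k,k) ∨ C(l,k)))
Move each ¬ inward, flipping quantifiers it crosses:
  (∃n ∃p (D(p,p) ∨ C(p,n))) ∨ (∀l ∀k (¬D(k,k) ∨ C(l,k)))
All bound variables are already distinct, so no renaming is needed.
Extract every quantifier outward, since the variables are now distinct and don't occur free across branches:
  ∃n ∃p ∀l ∀k (D(p,p) ∨ C(p,n) ∨ ¬D(k,k) ∨ C(l,k))
The quantifier ∀p sits under an odd number of negations (counting the antecedent side of each →), so it flips to ∃p.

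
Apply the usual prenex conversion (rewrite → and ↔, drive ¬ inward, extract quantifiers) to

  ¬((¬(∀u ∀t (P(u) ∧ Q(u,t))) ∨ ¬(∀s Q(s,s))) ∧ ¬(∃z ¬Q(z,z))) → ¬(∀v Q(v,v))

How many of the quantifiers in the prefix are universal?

First replace A → B with ¬A ∨ B.
  ¬¬((¬(∀u ∀t (P(u) ∧ Q(u,t))) ∨ ¬(∀s Q(s,s))) ∧ ¬(∃z ¬Q(z,z))) ∨ ¬(∀v Q(v,v))
Drive negations inward (¬∀x A ≡ ∃x ¬A, ¬∃x A ≡ ∀x ¬A, De Morgan for ∧/∨):
  ((∃u ∃t (¬P(u) ∨ ¬Q(u,t))) ∨ (∃s ¬Q(s,s))) ∧ (∀z Q(z,z)) ∨ (∃v ¬Q(v,v))
All bound variables are already distinct, so no renaming is needed.
Pull the quantifiers to the front (each side's bound variable is not free in the other side):
  ∃u ∃t ∃s ∀z ∃v ((¬P(u) ∨ ¬Q(u,t) ∨ ¬Q(s,s)) ∧ Q(z,z) ∨ ¬Q(v,v))
The prefix is ∃u ∃t ∃s ∀z ∃v: 1 universal, 4 existential.

1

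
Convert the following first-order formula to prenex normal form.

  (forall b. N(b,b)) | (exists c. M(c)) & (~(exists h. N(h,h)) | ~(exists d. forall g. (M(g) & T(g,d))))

Move each ¬ inward, flipping quantifiers it crosses:
  (forall b. N(b,b)) | (exists c. M(c)) & ((forall h. ~N(h,h)) | (forall d. exists g. (~M(g) | ~T(g,d))))
All bound variables are already distinct, so no renaming is needed.
Extract every quantifier outward, since the variables are now distinct and don't occur free across branches:
  forall b. exists c. forall h. forall d. exists g. (N(b,b) | M(c) & (~N(h,h) | ~M(g) | ~T(g,d)))

forall b. exists c. forall h. forall d. exists g. (N(b,b) | M(c) & (~N(h,h) | ~M(g) | ~T(g,d)))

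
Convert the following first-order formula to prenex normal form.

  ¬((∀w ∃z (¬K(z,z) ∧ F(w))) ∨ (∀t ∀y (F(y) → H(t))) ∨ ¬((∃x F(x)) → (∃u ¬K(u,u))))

∃w ∀z ∃t ∃y ∀x ∃u ((K(z,z) ∨ ¬F(w)) ∧ F(y) ∧ ¬H(t) ∧ (¬F(x) ∨ ¬K(u,u)))

First replace A → B with ¬A ∨ B.
  ¬((∀w ∃z (¬K(z,z) ∧ F(w))) ∨ (∀t ∀y (¬F(y) ∨ H(t))) ∨ ¬(¬(∃x F(x)) ∨ (∃u ¬K(u,u))))
Push ¬ through the quantifiers and connectives to reach negation normal form:
  (∃w ∀z (K(z,z) ∨ ¬F(w))) ∧ (∃t ∃y (F(y) ∧ ¬H(t))) ∧ ((∀x ¬F(x)) ∨ (∃u ¬K(u,u)))
All bound variables are already distinct, so no renaming is needed.
Finally move all quantifiers to the prefix:
  ∃w ∀z ∃t ∃y ∀x ∃u ((K(z,z) ∨ ¬F(w)) ∧ F(y) ∧ ¬H(t) ∧ (¬F(x) ∨ ¬K(u,u)))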